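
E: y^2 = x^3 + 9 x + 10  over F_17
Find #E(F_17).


For each x in F_17, count y with y^2 = x^3 + 9 x + 10 mod 17:
  x = 2: RHS = 2, y in [6, 11]  -> 2 point(s)
  x = 3: RHS = 13, y in [8, 9]  -> 2 point(s)
  x = 4: RHS = 8, y in [5, 12]  -> 2 point(s)
  x = 6: RHS = 8, y in [5, 12]  -> 2 point(s)
  x = 7: RHS = 8, y in [5, 12]  -> 2 point(s)
  x = 8: RHS = 16, y in [4, 13]  -> 2 point(s)
  x = 9: RHS = 4, y in [2, 15]  -> 2 point(s)
  x = 15: RHS = 1, y in [1, 16]  -> 2 point(s)
  x = 16: RHS = 0, y in [0]  -> 1 point(s)
Affine points: 17. Add the point at infinity: total = 18.

#E(F_17) = 18


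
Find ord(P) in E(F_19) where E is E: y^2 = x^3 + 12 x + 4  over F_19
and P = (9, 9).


Compute successive multiples of P until we hit O:
  1P = (9, 9)
  2P = (8, 2)
  3P = (13, 1)
  4P = (1, 13)
  5P = (14, 3)
  6P = (2, 13)
  7P = (6, 11)
  8P = (15, 14)
  ... (continuing to 23P)
  23P = O

ord(P) = 23


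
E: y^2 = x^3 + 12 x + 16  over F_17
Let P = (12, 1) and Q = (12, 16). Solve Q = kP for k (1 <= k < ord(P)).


Enumerate multiples of P until we hit Q = (12, 16):
  1P = (12, 1)
  2P = (11, 0)
  3P = (12, 16)
Match found at i = 3.

k = 3


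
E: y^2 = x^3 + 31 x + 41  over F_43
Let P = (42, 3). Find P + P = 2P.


Doubling: s = (3 x1^2 + a) / (2 y1)
s = (3*42^2 + 31) / (2*3) mod 43 = 20
x3 = s^2 - 2 x1 mod 43 = 20^2 - 2*42 = 15
y3 = s (x1 - x3) - y1 mod 43 = 20 * (42 - 15) - 3 = 21

2P = (15, 21)


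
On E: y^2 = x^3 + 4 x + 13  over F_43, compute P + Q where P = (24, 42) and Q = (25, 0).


P != Q, so use the chord formula.
s = (y2 - y1) / (x2 - x1) = (1) / (1) mod 43 = 1
x3 = s^2 - x1 - x2 mod 43 = 1^2 - 24 - 25 = 38
y3 = s (x1 - x3) - y1 mod 43 = 1 * (24 - 38) - 42 = 30

P + Q = (38, 30)


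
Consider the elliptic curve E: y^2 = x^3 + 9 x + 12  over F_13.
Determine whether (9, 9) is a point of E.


Check whether y^2 = x^3 + 9 x + 12 (mod 13) for (x, y) = (9, 9).
LHS: y^2 = 9^2 mod 13 = 3
RHS: x^3 + 9 x + 12 = 9^3 + 9*9 + 12 mod 13 = 3
LHS = RHS

Yes, on the curve


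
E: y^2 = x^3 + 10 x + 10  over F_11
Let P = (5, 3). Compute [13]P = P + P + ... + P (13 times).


k = 13 = 1101_2 (binary, LSB first: 1011)
Double-and-add from P = (5, 3):
  bit 0 = 1: acc = O + (5, 3) = (5, 3)
  bit 1 = 0: acc unchanged = (5, 3)
  bit 2 = 1: acc = (5, 3) + (7, 4) = (2, 4)
  bit 3 = 1: acc = (2, 4) + (9, 9) = (5, 8)

13P = (5, 8)


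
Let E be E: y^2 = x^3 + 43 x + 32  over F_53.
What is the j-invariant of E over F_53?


Delta = -16(4 a^3 + 27 b^2) mod 53 = 52
-1728 * (4 a)^3 = -1728 * (4*43)^3 mod 53 = 27
j = 27 * 52^(-1) mod 53 = 26

j = 26 (mod 53)


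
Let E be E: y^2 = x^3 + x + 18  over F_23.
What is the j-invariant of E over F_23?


Delta = -16(4 a^3 + 27 b^2) mod 23 = 15
-1728 * (4 a)^3 = -1728 * (4*1)^3 mod 23 = 15
j = 15 * 15^(-1) mod 23 = 1

j = 1 (mod 23)


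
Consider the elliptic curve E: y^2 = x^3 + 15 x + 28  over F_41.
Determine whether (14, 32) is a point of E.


Check whether y^2 = x^3 + 15 x + 28 (mod 41) for (x, y) = (14, 32).
LHS: y^2 = 32^2 mod 41 = 40
RHS: x^3 + 15 x + 28 = 14^3 + 15*14 + 28 mod 41 = 30
LHS != RHS

No, not on the curve


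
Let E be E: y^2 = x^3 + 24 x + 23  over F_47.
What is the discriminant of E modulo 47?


4 a^3 + 27 b^2 = 4*24^3 + 27*23^2 = 55296 + 14283 = 69579
Delta = -16 * (69579) = -1113264
Delta mod 47 = 25

Delta = 25 (mod 47)


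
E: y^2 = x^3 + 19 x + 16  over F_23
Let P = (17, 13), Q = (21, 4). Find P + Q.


P != Q, so use the chord formula.
s = (y2 - y1) / (x2 - x1) = (14) / (4) mod 23 = 15
x3 = s^2 - x1 - x2 mod 23 = 15^2 - 17 - 21 = 3
y3 = s (x1 - x3) - y1 mod 23 = 15 * (17 - 3) - 13 = 13

P + Q = (3, 13)


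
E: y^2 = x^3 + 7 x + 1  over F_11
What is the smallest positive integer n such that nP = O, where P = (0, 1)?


Compute successive multiples of P until we hit O:
  1P = (0, 1)
  2P = (4, 7)
  3P = (1, 3)
  4P = (3, 4)
  5P = (9, 1)
  6P = (2, 10)
  7P = (10, 9)
  8P = (10, 2)
  ... (continuing to 15P)
  15P = O

ord(P) = 15


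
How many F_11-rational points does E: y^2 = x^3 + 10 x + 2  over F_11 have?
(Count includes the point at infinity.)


For each x in F_11, count y with y^2 = x^3 + 10 x + 2 mod 11:
  x = 3: RHS = 4, y in [2, 9]  -> 2 point(s)
  x = 5: RHS = 1, y in [1, 10]  -> 2 point(s)
  x = 6: RHS = 3, y in [5, 6]  -> 2 point(s)
  x = 8: RHS = 0, y in [0]  -> 1 point(s)
Affine points: 7. Add the point at infinity: total = 8.

#E(F_11) = 8


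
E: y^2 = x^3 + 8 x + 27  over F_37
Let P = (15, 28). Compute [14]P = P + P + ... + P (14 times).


k = 14 = 1110_2 (binary, LSB first: 0111)
Double-and-add from P = (15, 28):
  bit 0 = 0: acc unchanged = O
  bit 1 = 1: acc = O + (16, 12) = (16, 12)
  bit 2 = 1: acc = (16, 12) + (35, 15) = (22, 26)
  bit 3 = 1: acc = (22, 26) + (25, 4) = (15, 9)

14P = (15, 9)


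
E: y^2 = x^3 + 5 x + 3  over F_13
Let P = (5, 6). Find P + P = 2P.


Doubling: s = (3 x1^2 + a) / (2 y1)
s = (3*5^2 + 5) / (2*6) mod 13 = 11
x3 = s^2 - 2 x1 mod 13 = 11^2 - 2*5 = 7
y3 = s (x1 - x3) - y1 mod 13 = 11 * (5 - 7) - 6 = 11

2P = (7, 11)


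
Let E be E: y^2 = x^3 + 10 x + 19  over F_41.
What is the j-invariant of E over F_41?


Delta = -16(4 a^3 + 27 b^2) mod 41 = 13
-1728 * (4 a)^3 = -1728 * (4*10)^3 mod 41 = 6
j = 6 * 13^(-1) mod 41 = 32

j = 32 (mod 41)


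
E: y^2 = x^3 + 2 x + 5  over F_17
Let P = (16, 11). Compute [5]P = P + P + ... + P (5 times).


k = 5 = 101_2 (binary, LSB first: 101)
Double-and-add from P = (16, 11):
  bit 0 = 1: acc = O + (16, 11) = (16, 11)
  bit 1 = 0: acc unchanged = (16, 11)
  bit 2 = 1: acc = (16, 11) + (3, 15) = (16, 6)

5P = (16, 6)


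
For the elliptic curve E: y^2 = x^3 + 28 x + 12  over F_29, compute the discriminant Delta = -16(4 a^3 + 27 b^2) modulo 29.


4 a^3 + 27 b^2 = 4*28^3 + 27*12^2 = 87808 + 3888 = 91696
Delta = -16 * (91696) = -1467136
Delta mod 29 = 3

Delta = 3 (mod 29)


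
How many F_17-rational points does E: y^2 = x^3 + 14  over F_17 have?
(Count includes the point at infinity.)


For each x in F_17, count y with y^2 = x^3 + 0 x + 14 mod 17:
  x = 1: RHS = 15, y in [7, 10]  -> 2 point(s)
  x = 6: RHS = 9, y in [3, 14]  -> 2 point(s)
  x = 7: RHS = 0, y in [0]  -> 1 point(s)
  x = 8: RHS = 16, y in [4, 13]  -> 2 point(s)
  x = 11: RHS = 2, y in [6, 11]  -> 2 point(s)
  x = 12: RHS = 8, y in [5, 12]  -> 2 point(s)
  x = 13: RHS = 1, y in [1, 16]  -> 2 point(s)
  x = 14: RHS = 4, y in [2, 15]  -> 2 point(s)
  x = 16: RHS = 13, y in [8, 9]  -> 2 point(s)
Affine points: 17. Add the point at infinity: total = 18.

#E(F_17) = 18


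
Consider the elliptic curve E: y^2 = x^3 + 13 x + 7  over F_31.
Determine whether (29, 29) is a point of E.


Check whether y^2 = x^3 + 13 x + 7 (mod 31) for (x, y) = (29, 29).
LHS: y^2 = 29^2 mod 31 = 4
RHS: x^3 + 13 x + 7 = 29^3 + 13*29 + 7 mod 31 = 4
LHS = RHS

Yes, on the curve


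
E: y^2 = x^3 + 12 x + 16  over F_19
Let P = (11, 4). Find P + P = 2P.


Doubling: s = (3 x1^2 + a) / (2 y1)
s = (3*11^2 + 12) / (2*4) mod 19 = 16
x3 = s^2 - 2 x1 mod 19 = 16^2 - 2*11 = 6
y3 = s (x1 - x3) - y1 mod 19 = 16 * (11 - 6) - 4 = 0

2P = (6, 0)


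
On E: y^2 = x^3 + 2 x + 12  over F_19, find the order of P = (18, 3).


Compute successive multiples of P until we hit O:
  1P = (18, 3)
  2P = (18, 16)
  3P = O

ord(P) = 3


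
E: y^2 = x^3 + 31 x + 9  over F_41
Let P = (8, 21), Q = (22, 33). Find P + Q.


P != Q, so use the chord formula.
s = (y2 - y1) / (x2 - x1) = (12) / (14) mod 41 = 36
x3 = s^2 - x1 - x2 mod 41 = 36^2 - 8 - 22 = 36
y3 = s (x1 - x3) - y1 mod 41 = 36 * (8 - 36) - 21 = 37

P + Q = (36, 37)


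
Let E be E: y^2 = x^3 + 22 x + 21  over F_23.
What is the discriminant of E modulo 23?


4 a^3 + 27 b^2 = 4*22^3 + 27*21^2 = 42592 + 11907 = 54499
Delta = -16 * (54499) = -871984
Delta mod 23 = 15

Delta = 15 (mod 23)


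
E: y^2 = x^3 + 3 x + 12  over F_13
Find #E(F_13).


For each x in F_13, count y with y^2 = x^3 + 3 x + 12 mod 13:
  x = 0: RHS = 12, y in [5, 8]  -> 2 point(s)
  x = 1: RHS = 3, y in [4, 9]  -> 2 point(s)
  x = 2: RHS = 0, y in [0]  -> 1 point(s)
  x = 3: RHS = 9, y in [3, 10]  -> 2 point(s)
  x = 4: RHS = 10, y in [6, 7]  -> 2 point(s)
  x = 5: RHS = 9, y in [3, 10]  -> 2 point(s)
  x = 6: RHS = 12, y in [5, 8]  -> 2 point(s)
  x = 7: RHS = 12, y in [5, 8]  -> 2 point(s)
  x = 9: RHS = 1, y in [1, 12]  -> 2 point(s)
Affine points: 17. Add the point at infinity: total = 18.

#E(F_13) = 18


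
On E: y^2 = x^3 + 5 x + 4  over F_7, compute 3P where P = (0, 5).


k = 3 = 11_2 (binary, LSB first: 11)
Double-and-add from P = (0, 5):
  bit 0 = 1: acc = O + (0, 5) = (0, 5)
  bit 1 = 1: acc = (0, 5) + (2, 1) = (2, 6)

3P = (2, 6)


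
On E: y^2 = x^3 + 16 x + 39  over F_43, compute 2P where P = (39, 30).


Doubling: s = (3 x1^2 + a) / (2 y1)
s = (3*39^2 + 16) / (2*30) mod 43 = 24
x3 = s^2 - 2 x1 mod 43 = 24^2 - 2*39 = 25
y3 = s (x1 - x3) - y1 mod 43 = 24 * (39 - 25) - 30 = 5

2P = (25, 5)


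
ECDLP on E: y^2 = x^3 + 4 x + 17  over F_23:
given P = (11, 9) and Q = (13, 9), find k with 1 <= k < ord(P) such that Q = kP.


Enumerate multiples of P until we hit Q = (13, 9):
  1P = (11, 9)
  2P = (13, 9)
Match found at i = 2.

k = 2


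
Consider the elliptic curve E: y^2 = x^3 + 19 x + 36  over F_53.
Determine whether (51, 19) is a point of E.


Check whether y^2 = x^3 + 19 x + 36 (mod 53) for (x, y) = (51, 19).
LHS: y^2 = 19^2 mod 53 = 43
RHS: x^3 + 19 x + 36 = 51^3 + 19*51 + 36 mod 53 = 43
LHS = RHS

Yes, on the curve


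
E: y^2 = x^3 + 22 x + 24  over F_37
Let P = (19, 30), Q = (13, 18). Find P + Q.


P != Q, so use the chord formula.
s = (y2 - y1) / (x2 - x1) = (25) / (31) mod 37 = 2
x3 = s^2 - x1 - x2 mod 37 = 2^2 - 19 - 13 = 9
y3 = s (x1 - x3) - y1 mod 37 = 2 * (19 - 9) - 30 = 27

P + Q = (9, 27)


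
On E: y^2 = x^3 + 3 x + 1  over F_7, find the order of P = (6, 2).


Compute successive multiples of P until we hit O:
  1P = (6, 2)
  2P = (6, 5)
  3P = O

ord(P) = 3


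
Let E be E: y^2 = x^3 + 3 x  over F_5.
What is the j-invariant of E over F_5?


Delta = -16(4 a^3 + 27 b^2) mod 5 = 2
-1728 * (4 a)^3 = -1728 * (4*3)^3 mod 5 = 1
j = 1 * 2^(-1) mod 5 = 3

j = 3 (mod 5)


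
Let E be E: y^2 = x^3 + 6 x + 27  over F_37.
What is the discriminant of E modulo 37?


4 a^3 + 27 b^2 = 4*6^3 + 27*27^2 = 864 + 19683 = 20547
Delta = -16 * (20547) = -328752
Delta mod 37 = 30

Delta = 30 (mod 37)


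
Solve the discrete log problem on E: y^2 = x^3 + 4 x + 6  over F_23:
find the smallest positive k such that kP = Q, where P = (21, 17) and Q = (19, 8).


Enumerate multiples of P until we hit Q = (19, 8):
  1P = (21, 17)
  2P = (16, 7)
  3P = (13, 22)
  4P = (7, 3)
  5P = (19, 8)
Match found at i = 5.

k = 5


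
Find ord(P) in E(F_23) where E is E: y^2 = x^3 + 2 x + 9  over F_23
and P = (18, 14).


Compute successive multiples of P until we hit O:
  1P = (18, 14)
  2P = (19, 12)
  3P = (13, 22)
  4P = (1, 14)
  5P = (4, 9)
  6P = (5, 12)
  7P = (12, 17)
  8P = (22, 11)
  ... (continuing to 21P)
  21P = O

ord(P) = 21


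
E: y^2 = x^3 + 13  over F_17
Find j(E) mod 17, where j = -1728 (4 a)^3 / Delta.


Delta = -16(4 a^3 + 27 b^2) mod 17 = 7
-1728 * (4 a)^3 = -1728 * (4*0)^3 mod 17 = 0
j = 0 * 7^(-1) mod 17 = 0

j = 0 (mod 17)


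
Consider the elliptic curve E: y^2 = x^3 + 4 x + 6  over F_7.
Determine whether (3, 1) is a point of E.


Check whether y^2 = x^3 + 4 x + 6 (mod 7) for (x, y) = (3, 1).
LHS: y^2 = 1^2 mod 7 = 1
RHS: x^3 + 4 x + 6 = 3^3 + 4*3 + 6 mod 7 = 3
LHS != RHS

No, not on the curve


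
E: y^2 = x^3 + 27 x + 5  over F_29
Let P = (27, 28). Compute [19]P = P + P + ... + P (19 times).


k = 19 = 10011_2 (binary, LSB first: 11001)
Double-and-add from P = (27, 28):
  bit 0 = 1: acc = O + (27, 28) = (27, 28)
  bit 1 = 1: acc = (27, 28) + (0, 11) = (9, 22)
  bit 2 = 0: acc unchanged = (9, 22)
  bit 3 = 0: acc unchanged = (9, 22)
  bit 4 = 1: acc = (9, 22) + (13, 1) = (11, 3)

19P = (11, 3)


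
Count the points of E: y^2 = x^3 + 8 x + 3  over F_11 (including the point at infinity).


For each x in F_11, count y with y^2 = x^3 + 8 x + 3 mod 11:
  x = 0: RHS = 3, y in [5, 6]  -> 2 point(s)
  x = 1: RHS = 1, y in [1, 10]  -> 2 point(s)
  x = 2: RHS = 5, y in [4, 7]  -> 2 point(s)
  x = 4: RHS = 0, y in [0]  -> 1 point(s)
  x = 5: RHS = 3, y in [5, 6]  -> 2 point(s)
  x = 6: RHS = 3, y in [5, 6]  -> 2 point(s)
  x = 9: RHS = 1, y in [1, 10]  -> 2 point(s)
  x = 10: RHS = 5, y in [4, 7]  -> 2 point(s)
Affine points: 15. Add the point at infinity: total = 16.

#E(F_11) = 16


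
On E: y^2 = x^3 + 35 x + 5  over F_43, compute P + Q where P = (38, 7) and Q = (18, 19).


P != Q, so use the chord formula.
s = (y2 - y1) / (x2 - x1) = (12) / (23) mod 43 = 8
x3 = s^2 - x1 - x2 mod 43 = 8^2 - 38 - 18 = 8
y3 = s (x1 - x3) - y1 mod 43 = 8 * (38 - 8) - 7 = 18

P + Q = (8, 18)


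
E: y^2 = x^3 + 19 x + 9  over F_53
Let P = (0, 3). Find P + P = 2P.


Doubling: s = (3 x1^2 + a) / (2 y1)
s = (3*0^2 + 19) / (2*3) mod 53 = 12
x3 = s^2 - 2 x1 mod 53 = 12^2 - 2*0 = 38
y3 = s (x1 - x3) - y1 mod 53 = 12 * (0 - 38) - 3 = 18

2P = (38, 18)


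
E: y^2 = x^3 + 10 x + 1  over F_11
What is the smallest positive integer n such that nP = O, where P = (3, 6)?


Compute successive multiples of P until we hit O:
  1P = (3, 6)
  2P = (10, 10)
  3P = (10, 1)
  4P = (3, 5)
  5P = O

ord(P) = 5


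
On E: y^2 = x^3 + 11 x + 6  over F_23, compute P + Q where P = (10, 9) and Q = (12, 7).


P != Q, so use the chord formula.
s = (y2 - y1) / (x2 - x1) = (21) / (2) mod 23 = 22
x3 = s^2 - x1 - x2 mod 23 = 22^2 - 10 - 12 = 2
y3 = s (x1 - x3) - y1 mod 23 = 22 * (10 - 2) - 9 = 6

P + Q = (2, 6)


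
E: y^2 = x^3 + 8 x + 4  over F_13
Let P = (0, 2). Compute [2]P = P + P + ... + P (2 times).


k = 2 = 10_2 (binary, LSB first: 01)
Double-and-add from P = (0, 2):
  bit 0 = 0: acc unchanged = O
  bit 1 = 1: acc = O + (4, 3) = (4, 3)

2P = (4, 3)


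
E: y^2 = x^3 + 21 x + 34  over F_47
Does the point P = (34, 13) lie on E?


Check whether y^2 = x^3 + 21 x + 34 (mod 47) for (x, y) = (34, 13).
LHS: y^2 = 13^2 mod 47 = 28
RHS: x^3 + 21 x + 34 = 34^3 + 21*34 + 34 mod 47 = 8
LHS != RHS

No, not on the curve


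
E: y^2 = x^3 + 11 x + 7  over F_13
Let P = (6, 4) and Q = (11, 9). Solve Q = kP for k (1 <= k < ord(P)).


Enumerate multiples of P until we hit Q = (11, 9):
  1P = (6, 4)
  2P = (10, 8)
  3P = (11, 4)
  4P = (9, 9)
  5P = (8, 10)
  6P = (8, 3)
  7P = (9, 4)
  8P = (11, 9)
Match found at i = 8.

k = 8


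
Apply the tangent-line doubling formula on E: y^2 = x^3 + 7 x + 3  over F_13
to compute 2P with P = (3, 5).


Doubling: s = (3 x1^2 + a) / (2 y1)
s = (3*3^2 + 7) / (2*5) mod 13 = 6
x3 = s^2 - 2 x1 mod 13 = 6^2 - 2*3 = 4
y3 = s (x1 - x3) - y1 mod 13 = 6 * (3 - 4) - 5 = 2

2P = (4, 2)


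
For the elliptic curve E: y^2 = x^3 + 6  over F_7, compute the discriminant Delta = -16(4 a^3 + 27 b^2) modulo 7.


4 a^3 + 27 b^2 = 4*0^3 + 27*6^2 = 0 + 972 = 972
Delta = -16 * (972) = -15552
Delta mod 7 = 2

Delta = 2 (mod 7)


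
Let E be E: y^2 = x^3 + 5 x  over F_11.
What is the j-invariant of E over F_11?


Delta = -16(4 a^3 + 27 b^2) mod 11 = 8
-1728 * (4 a)^3 = -1728 * (4*5)^3 mod 11 = 8
j = 8 * 8^(-1) mod 11 = 1

j = 1 (mod 11)


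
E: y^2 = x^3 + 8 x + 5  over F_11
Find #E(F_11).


For each x in F_11, count y with y^2 = x^3 + 8 x + 5 mod 11:
  x = 0: RHS = 5, y in [4, 7]  -> 2 point(s)
  x = 1: RHS = 3, y in [5, 6]  -> 2 point(s)
  x = 3: RHS = 1, y in [1, 10]  -> 2 point(s)
  x = 5: RHS = 5, y in [4, 7]  -> 2 point(s)
  x = 6: RHS = 5, y in [4, 7]  -> 2 point(s)
  x = 8: RHS = 9, y in [3, 8]  -> 2 point(s)
  x = 9: RHS = 3, y in [5, 6]  -> 2 point(s)
Affine points: 14. Add the point at infinity: total = 15.

#E(F_11) = 15


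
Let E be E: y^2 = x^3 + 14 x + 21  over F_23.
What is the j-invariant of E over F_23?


Delta = -16(4 a^3 + 27 b^2) mod 23 = 9
-1728 * (4 a)^3 = -1728 * (4*14)^3 mod 23 = 13
j = 13 * 9^(-1) mod 23 = 4

j = 4 (mod 23)


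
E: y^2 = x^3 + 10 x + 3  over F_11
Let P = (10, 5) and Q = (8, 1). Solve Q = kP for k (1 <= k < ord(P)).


Enumerate multiples of P until we hit Q = (8, 1):
  1P = (10, 5)
  2P = (6, 9)
  3P = (7, 3)
  4P = (3, 7)
  5P = (1, 5)
  6P = (0, 6)
  7P = (2, 3)
  8P = (8, 1)
Match found at i = 8.

k = 8


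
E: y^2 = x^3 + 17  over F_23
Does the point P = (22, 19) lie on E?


Check whether y^2 = x^3 + 0 x + 17 (mod 23) for (x, y) = (22, 19).
LHS: y^2 = 19^2 mod 23 = 16
RHS: x^3 + 0 x + 17 = 22^3 + 0*22 + 17 mod 23 = 16
LHS = RHS

Yes, on the curve


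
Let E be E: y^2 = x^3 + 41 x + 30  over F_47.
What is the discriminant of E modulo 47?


4 a^3 + 27 b^2 = 4*41^3 + 27*30^2 = 275684 + 24300 = 299984
Delta = -16 * (299984) = -4799744
Delta mod 47 = 37

Delta = 37 (mod 47)


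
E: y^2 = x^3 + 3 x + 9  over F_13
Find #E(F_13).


For each x in F_13, count y with y^2 = x^3 + 3 x + 9 mod 13:
  x = 0: RHS = 9, y in [3, 10]  -> 2 point(s)
  x = 1: RHS = 0, y in [0]  -> 1 point(s)
  x = 2: RHS = 10, y in [6, 7]  -> 2 point(s)
  x = 6: RHS = 9, y in [3, 10]  -> 2 point(s)
  x = 7: RHS = 9, y in [3, 10]  -> 2 point(s)
  x = 8: RHS = 12, y in [5, 8]  -> 2 point(s)
  x = 10: RHS = 12, y in [5, 8]  -> 2 point(s)
Affine points: 13. Add the point at infinity: total = 14.

#E(F_13) = 14


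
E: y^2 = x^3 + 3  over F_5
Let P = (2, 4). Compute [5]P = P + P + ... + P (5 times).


k = 5 = 101_2 (binary, LSB first: 101)
Double-and-add from P = (2, 4):
  bit 0 = 1: acc = O + (2, 4) = (2, 4)
  bit 1 = 0: acc unchanged = (2, 4)
  bit 2 = 1: acc = (2, 4) + (2, 4) = (2, 1)

5P = (2, 1)


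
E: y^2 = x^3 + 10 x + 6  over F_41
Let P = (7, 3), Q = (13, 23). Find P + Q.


P != Q, so use the chord formula.
s = (y2 - y1) / (x2 - x1) = (20) / (6) mod 41 = 17
x3 = s^2 - x1 - x2 mod 41 = 17^2 - 7 - 13 = 23
y3 = s (x1 - x3) - y1 mod 41 = 17 * (7 - 23) - 3 = 12

P + Q = (23, 12)


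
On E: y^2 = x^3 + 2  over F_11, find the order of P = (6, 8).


Compute successive multiples of P until we hit O:
  1P = (6, 8)
  2P = (4, 0)
  3P = (6, 3)
  4P = O

ord(P) = 4


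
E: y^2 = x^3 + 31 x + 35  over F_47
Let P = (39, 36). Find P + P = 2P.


Doubling: s = (3 x1^2 + a) / (2 y1)
s = (3*39^2 + 31) / (2*36) mod 47 = 39
x3 = s^2 - 2 x1 mod 47 = 39^2 - 2*39 = 33
y3 = s (x1 - x3) - y1 mod 47 = 39 * (39 - 33) - 36 = 10

2P = (33, 10)


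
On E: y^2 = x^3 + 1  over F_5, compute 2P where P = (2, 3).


Doubling: s = (3 x1^2 + a) / (2 y1)
s = (3*2^2 + 0) / (2*3) mod 5 = 2
x3 = s^2 - 2 x1 mod 5 = 2^2 - 2*2 = 0
y3 = s (x1 - x3) - y1 mod 5 = 2 * (2 - 0) - 3 = 1

2P = (0, 1)


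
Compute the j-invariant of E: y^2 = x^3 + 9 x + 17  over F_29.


Delta = -16(4 a^3 + 27 b^2) mod 29 = 2
-1728 * (4 a)^3 = -1728 * (4*9)^3 mod 29 = 27
j = 27 * 2^(-1) mod 29 = 28

j = 28 (mod 29)


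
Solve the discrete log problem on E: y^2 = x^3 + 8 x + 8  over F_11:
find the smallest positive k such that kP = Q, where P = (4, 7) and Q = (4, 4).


Enumerate multiples of P until we hit Q = (4, 4):
  1P = (4, 7)
  2P = (8, 10)
  3P = (3, 2)
  4P = (7, 0)
  5P = (3, 9)
  6P = (8, 1)
  7P = (4, 4)
Match found at i = 7.

k = 7


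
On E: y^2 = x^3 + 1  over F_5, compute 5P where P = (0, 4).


k = 5 = 101_2 (binary, LSB first: 101)
Double-and-add from P = (0, 4):
  bit 0 = 1: acc = O + (0, 4) = (0, 4)
  bit 1 = 0: acc unchanged = (0, 4)
  bit 2 = 1: acc = (0, 4) + (0, 4) = (0, 1)

5P = (0, 1)


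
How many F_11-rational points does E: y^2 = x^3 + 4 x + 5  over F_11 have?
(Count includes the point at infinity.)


For each x in F_11, count y with y^2 = x^3 + 4 x + 5 mod 11:
  x = 0: RHS = 5, y in [4, 7]  -> 2 point(s)
  x = 3: RHS = 0, y in [0]  -> 1 point(s)
  x = 6: RHS = 3, y in [5, 6]  -> 2 point(s)
  x = 9: RHS = 0, y in [0]  -> 1 point(s)
  x = 10: RHS = 0, y in [0]  -> 1 point(s)
Affine points: 7. Add the point at infinity: total = 8.

#E(F_11) = 8


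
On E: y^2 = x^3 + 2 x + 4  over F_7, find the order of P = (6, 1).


Compute successive multiples of P until we hit O:
  1P = (6, 1)
  2P = (3, 3)
  3P = (0, 2)
  4P = (2, 3)
  5P = (1, 0)
  6P = (2, 4)
  7P = (0, 5)
  8P = (3, 4)
  ... (continuing to 10P)
  10P = O

ord(P) = 10


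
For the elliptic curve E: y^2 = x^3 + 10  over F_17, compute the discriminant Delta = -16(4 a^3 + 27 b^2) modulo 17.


4 a^3 + 27 b^2 = 4*0^3 + 27*10^2 = 0 + 2700 = 2700
Delta = -16 * (2700) = -43200
Delta mod 17 = 14

Delta = 14 (mod 17)


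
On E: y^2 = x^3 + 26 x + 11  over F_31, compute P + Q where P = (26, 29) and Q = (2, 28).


P != Q, so use the chord formula.
s = (y2 - y1) / (x2 - x1) = (30) / (7) mod 31 = 22
x3 = s^2 - x1 - x2 mod 31 = 22^2 - 26 - 2 = 22
y3 = s (x1 - x3) - y1 mod 31 = 22 * (26 - 22) - 29 = 28

P + Q = (22, 28)


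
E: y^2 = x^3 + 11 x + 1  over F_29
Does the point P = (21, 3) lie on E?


Check whether y^2 = x^3 + 11 x + 1 (mod 29) for (x, y) = (21, 3).
LHS: y^2 = 3^2 mod 29 = 9
RHS: x^3 + 11 x + 1 = 21^3 + 11*21 + 1 mod 29 = 10
LHS != RHS

No, not on the curve


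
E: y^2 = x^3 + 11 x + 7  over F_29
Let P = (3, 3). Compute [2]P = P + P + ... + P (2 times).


k = 2 = 10_2 (binary, LSB first: 01)
Double-and-add from P = (3, 3):
  bit 0 = 0: acc unchanged = O
  bit 1 = 1: acc = O + (18, 18) = (18, 18)

2P = (18, 18)


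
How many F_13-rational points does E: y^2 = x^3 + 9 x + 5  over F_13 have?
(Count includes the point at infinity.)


For each x in F_13, count y with y^2 = x^3 + 9 x + 5 mod 13:
  x = 4: RHS = 1, y in [1, 12]  -> 2 point(s)
  x = 8: RHS = 4, y in [2, 11]  -> 2 point(s)
  x = 9: RHS = 9, y in [3, 10]  -> 2 point(s)
  x = 10: RHS = 3, y in [4, 9]  -> 2 point(s)
Affine points: 8. Add the point at infinity: total = 9.

#E(F_13) = 9


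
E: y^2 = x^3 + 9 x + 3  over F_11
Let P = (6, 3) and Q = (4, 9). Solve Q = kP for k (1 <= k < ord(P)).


Enumerate multiples of P until we hit Q = (4, 9):
  1P = (6, 3)
  2P = (8, 2)
  3P = (0, 5)
  4P = (10, 2)
  5P = (4, 2)
  6P = (4, 9)
Match found at i = 6.

k = 6


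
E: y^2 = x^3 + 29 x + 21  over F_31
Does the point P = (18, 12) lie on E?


Check whether y^2 = x^3 + 29 x + 21 (mod 31) for (x, y) = (18, 12).
LHS: y^2 = 12^2 mod 31 = 20
RHS: x^3 + 29 x + 21 = 18^3 + 29*18 + 21 mod 31 = 20
LHS = RHS

Yes, on the curve


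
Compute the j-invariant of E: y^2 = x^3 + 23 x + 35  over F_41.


Delta = -16(4 a^3 + 27 b^2) mod 41 = 12
-1728 * (4 a)^3 = -1728 * (4*23)^3 mod 41 = 27
j = 27 * 12^(-1) mod 41 = 33

j = 33 (mod 41)


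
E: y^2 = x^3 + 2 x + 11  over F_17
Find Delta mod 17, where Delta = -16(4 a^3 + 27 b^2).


4 a^3 + 27 b^2 = 4*2^3 + 27*11^2 = 32 + 3267 = 3299
Delta = -16 * (3299) = -52784
Delta mod 17 = 1

Delta = 1 (mod 17)


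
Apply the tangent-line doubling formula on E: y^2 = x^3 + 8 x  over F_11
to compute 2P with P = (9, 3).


Doubling: s = (3 x1^2 + a) / (2 y1)
s = (3*9^2 + 8) / (2*3) mod 11 = 7
x3 = s^2 - 2 x1 mod 11 = 7^2 - 2*9 = 9
y3 = s (x1 - x3) - y1 mod 11 = 7 * (9 - 9) - 3 = 8

2P = (9, 8)


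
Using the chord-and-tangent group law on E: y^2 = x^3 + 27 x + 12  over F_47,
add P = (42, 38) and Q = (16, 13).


P != Q, so use the chord formula.
s = (y2 - y1) / (x2 - x1) = (22) / (21) mod 47 = 10
x3 = s^2 - x1 - x2 mod 47 = 10^2 - 42 - 16 = 42
y3 = s (x1 - x3) - y1 mod 47 = 10 * (42 - 42) - 38 = 9

P + Q = (42, 9)


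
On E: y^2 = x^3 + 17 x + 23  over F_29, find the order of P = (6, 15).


Compute successive multiples of P until we hit O:
  1P = (6, 15)
  2P = (11, 27)
  3P = (5, 28)
  4P = (13, 18)
  5P = (9, 21)
  6P = (18, 19)
  7P = (18, 10)
  8P = (9, 8)
  ... (continuing to 13P)
  13P = O

ord(P) = 13


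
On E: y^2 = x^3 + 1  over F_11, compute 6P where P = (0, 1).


k = 6 = 110_2 (binary, LSB first: 011)
Double-and-add from P = (0, 1):
  bit 0 = 0: acc unchanged = O
  bit 1 = 1: acc = O + (0, 10) = (0, 10)
  bit 2 = 1: acc = (0, 10) + (0, 1) = O

6P = O


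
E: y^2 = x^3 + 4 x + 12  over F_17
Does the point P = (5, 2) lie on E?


Check whether y^2 = x^3 + 4 x + 12 (mod 17) for (x, y) = (5, 2).
LHS: y^2 = 2^2 mod 17 = 4
RHS: x^3 + 4 x + 12 = 5^3 + 4*5 + 12 mod 17 = 4
LHS = RHS

Yes, on the curve


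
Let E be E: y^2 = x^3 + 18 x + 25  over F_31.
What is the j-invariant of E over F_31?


Delta = -16(4 a^3 + 27 b^2) mod 31 = 2
-1728 * (4 a)^3 = -1728 * (4*18)^3 mod 31 = 2
j = 2 * 2^(-1) mod 31 = 1

j = 1 (mod 31)


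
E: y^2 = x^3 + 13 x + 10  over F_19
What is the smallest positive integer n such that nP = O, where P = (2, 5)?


Compute successive multiples of P until we hit O:
  1P = (2, 5)
  2P = (7, 11)
  3P = (16, 1)
  4P = (10, 0)
  5P = (16, 18)
  6P = (7, 8)
  7P = (2, 14)
  8P = O

ord(P) = 8


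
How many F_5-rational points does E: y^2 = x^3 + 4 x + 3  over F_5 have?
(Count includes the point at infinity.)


For each x in F_5, count y with y^2 = x^3 + 4 x + 3 mod 5:
  x = 2: RHS = 4, y in [2, 3]  -> 2 point(s)
Affine points: 2. Add the point at infinity: total = 3.

#E(F_5) = 3


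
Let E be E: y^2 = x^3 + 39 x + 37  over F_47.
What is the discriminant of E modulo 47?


4 a^3 + 27 b^2 = 4*39^3 + 27*37^2 = 237276 + 36963 = 274239
Delta = -16 * (274239) = -4387824
Delta mod 47 = 2

Delta = 2 (mod 47)


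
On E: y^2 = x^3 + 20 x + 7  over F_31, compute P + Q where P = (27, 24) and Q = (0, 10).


P != Q, so use the chord formula.
s = (y2 - y1) / (x2 - x1) = (17) / (4) mod 31 = 12
x3 = s^2 - x1 - x2 mod 31 = 12^2 - 27 - 0 = 24
y3 = s (x1 - x3) - y1 mod 31 = 12 * (27 - 24) - 24 = 12

P + Q = (24, 12)


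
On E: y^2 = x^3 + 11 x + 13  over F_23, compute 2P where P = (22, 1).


Doubling: s = (3 x1^2 + a) / (2 y1)
s = (3*22^2 + 11) / (2*1) mod 23 = 7
x3 = s^2 - 2 x1 mod 23 = 7^2 - 2*22 = 5
y3 = s (x1 - x3) - y1 mod 23 = 7 * (22 - 5) - 1 = 3

2P = (5, 3)


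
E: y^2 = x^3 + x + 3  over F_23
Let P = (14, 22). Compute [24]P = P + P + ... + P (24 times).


k = 24 = 11000_2 (binary, LSB first: 00011)
Double-and-add from P = (14, 22):
  bit 0 = 0: acc unchanged = O
  bit 1 = 0: acc unchanged = O
  bit 2 = 0: acc unchanged = O
  bit 3 = 1: acc = O + (15, 14) = (15, 14)
  bit 4 = 1: acc = (15, 14) + (22, 1) = (4, 5)

24P = (4, 5)


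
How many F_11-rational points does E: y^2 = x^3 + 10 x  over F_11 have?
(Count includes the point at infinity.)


For each x in F_11, count y with y^2 = x^3 + 10 x + 0 mod 11:
  x = 0: RHS = 0, y in [0]  -> 1 point(s)
  x = 1: RHS = 0, y in [0]  -> 1 point(s)
  x = 4: RHS = 5, y in [4, 7]  -> 2 point(s)
  x = 6: RHS = 1, y in [1, 10]  -> 2 point(s)
  x = 8: RHS = 9, y in [3, 8]  -> 2 point(s)
  x = 9: RHS = 5, y in [4, 7]  -> 2 point(s)
  x = 10: RHS = 0, y in [0]  -> 1 point(s)
Affine points: 11. Add the point at infinity: total = 12.

#E(F_11) = 12


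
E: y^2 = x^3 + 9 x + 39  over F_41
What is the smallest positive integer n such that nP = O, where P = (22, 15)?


Compute successive multiples of P until we hit O:
  1P = (22, 15)
  2P = (28, 29)
  3P = (1, 34)
  4P = (27, 11)
  5P = (32, 34)
  6P = (23, 20)
  7P = (21, 31)
  8P = (8, 7)
  ... (continuing to 39P)
  39P = O

ord(P) = 39


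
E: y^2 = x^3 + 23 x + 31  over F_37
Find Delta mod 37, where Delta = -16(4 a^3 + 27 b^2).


4 a^3 + 27 b^2 = 4*23^3 + 27*31^2 = 48668 + 25947 = 74615
Delta = -16 * (74615) = -1193840
Delta mod 37 = 2

Delta = 2 (mod 37)


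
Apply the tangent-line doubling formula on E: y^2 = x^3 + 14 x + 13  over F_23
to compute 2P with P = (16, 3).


Doubling: s = (3 x1^2 + a) / (2 y1)
s = (3*16^2 + 14) / (2*3) mod 23 = 0
x3 = s^2 - 2 x1 mod 23 = 0^2 - 2*16 = 14
y3 = s (x1 - x3) - y1 mod 23 = 0 * (16 - 14) - 3 = 20

2P = (14, 20)


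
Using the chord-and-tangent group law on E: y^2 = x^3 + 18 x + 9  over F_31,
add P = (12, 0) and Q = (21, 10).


P != Q, so use the chord formula.
s = (y2 - y1) / (x2 - x1) = (10) / (9) mod 31 = 8
x3 = s^2 - x1 - x2 mod 31 = 8^2 - 12 - 21 = 0
y3 = s (x1 - x3) - y1 mod 31 = 8 * (12 - 0) - 0 = 3

P + Q = (0, 3)


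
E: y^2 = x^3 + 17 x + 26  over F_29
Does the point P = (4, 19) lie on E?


Check whether y^2 = x^3 + 17 x + 26 (mod 29) for (x, y) = (4, 19).
LHS: y^2 = 19^2 mod 29 = 13
RHS: x^3 + 17 x + 26 = 4^3 + 17*4 + 26 mod 29 = 13
LHS = RHS

Yes, on the curve


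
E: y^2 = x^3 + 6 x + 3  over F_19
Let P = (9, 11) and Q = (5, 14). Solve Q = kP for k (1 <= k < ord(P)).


Enumerate multiples of P until we hit Q = (5, 14):
  1P = (9, 11)
  2P = (12, 6)
  3P = (5, 14)
Match found at i = 3.

k = 3


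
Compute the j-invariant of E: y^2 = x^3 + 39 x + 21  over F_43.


Delta = -16(4 a^3 + 27 b^2) mod 43 = 32
-1728 * (4 a)^3 = -1728 * (4*39)^3 mod 43 = 2
j = 2 * 32^(-1) mod 43 = 35

j = 35 (mod 43)


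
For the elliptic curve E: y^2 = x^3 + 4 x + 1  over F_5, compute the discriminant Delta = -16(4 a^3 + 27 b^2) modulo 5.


4 a^3 + 27 b^2 = 4*4^3 + 27*1^2 = 256 + 27 = 283
Delta = -16 * (283) = -4528
Delta mod 5 = 2

Delta = 2 (mod 5)


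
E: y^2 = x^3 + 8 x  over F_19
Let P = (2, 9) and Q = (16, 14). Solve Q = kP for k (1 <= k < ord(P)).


Enumerate multiples of P until we hit Q = (16, 14):
  1P = (2, 9)
  2P = (16, 5)
  3P = (10, 15)
  4P = (4, 18)
  5P = (0, 0)
  6P = (4, 1)
  7P = (10, 4)
  8P = (16, 14)
Match found at i = 8.

k = 8


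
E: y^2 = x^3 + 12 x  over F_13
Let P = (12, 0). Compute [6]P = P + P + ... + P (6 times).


k = 6 = 110_2 (binary, LSB first: 011)
Double-and-add from P = (12, 0):
  bit 0 = 0: acc unchanged = O
  bit 1 = 1: acc = O + O = O
  bit 2 = 1: acc = O + O = O

6P = O


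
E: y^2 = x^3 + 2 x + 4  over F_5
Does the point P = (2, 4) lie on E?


Check whether y^2 = x^3 + 2 x + 4 (mod 5) for (x, y) = (2, 4).
LHS: y^2 = 4^2 mod 5 = 1
RHS: x^3 + 2 x + 4 = 2^3 + 2*2 + 4 mod 5 = 1
LHS = RHS

Yes, on the curve


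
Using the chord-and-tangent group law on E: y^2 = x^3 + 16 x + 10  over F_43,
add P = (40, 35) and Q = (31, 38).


P != Q, so use the chord formula.
s = (y2 - y1) / (x2 - x1) = (3) / (34) mod 43 = 14
x3 = s^2 - x1 - x2 mod 43 = 14^2 - 40 - 31 = 39
y3 = s (x1 - x3) - y1 mod 43 = 14 * (40 - 39) - 35 = 22

P + Q = (39, 22)


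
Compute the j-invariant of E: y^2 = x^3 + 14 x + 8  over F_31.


Delta = -16(4 a^3 + 27 b^2) mod 31 = 3
-1728 * (4 a)^3 = -1728 * (4*14)^3 mod 31 = 8
j = 8 * 3^(-1) mod 31 = 13

j = 13 (mod 31)


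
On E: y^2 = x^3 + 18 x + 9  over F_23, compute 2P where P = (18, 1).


Doubling: s = (3 x1^2 + a) / (2 y1)
s = (3*18^2 + 18) / (2*1) mod 23 = 12
x3 = s^2 - 2 x1 mod 23 = 12^2 - 2*18 = 16
y3 = s (x1 - x3) - y1 mod 23 = 12 * (18 - 16) - 1 = 0

2P = (16, 0)


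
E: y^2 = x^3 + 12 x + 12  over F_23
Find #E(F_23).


For each x in F_23, count y with y^2 = x^3 + 12 x + 12 mod 23:
  x = 0: RHS = 12, y in [9, 14]  -> 2 point(s)
  x = 1: RHS = 2, y in [5, 18]  -> 2 point(s)
  x = 3: RHS = 6, y in [11, 12]  -> 2 point(s)
  x = 4: RHS = 9, y in [3, 20]  -> 2 point(s)
  x = 5: RHS = 13, y in [6, 17]  -> 2 point(s)
  x = 6: RHS = 1, y in [1, 22]  -> 2 point(s)
  x = 7: RHS = 2, y in [5, 18]  -> 2 point(s)
  x = 11: RHS = 3, y in [7, 16]  -> 2 point(s)
  x = 14: RHS = 3, y in [7, 16]  -> 2 point(s)
  x = 15: RHS = 2, y in [5, 18]  -> 2 point(s)
  x = 17: RHS = 0, y in [0]  -> 1 point(s)
  x = 20: RHS = 18, y in [8, 15]  -> 2 point(s)
  x = 21: RHS = 3, y in [7, 16]  -> 2 point(s)
Affine points: 25. Add the point at infinity: total = 26.

#E(F_23) = 26


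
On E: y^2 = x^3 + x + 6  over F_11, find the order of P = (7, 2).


Compute successive multiples of P until we hit O:
  1P = (7, 2)
  2P = (2, 7)
  3P = (3, 5)
  4P = (5, 2)
  5P = (10, 9)
  6P = (8, 3)
  7P = (8, 8)
  8P = (10, 2)
  ... (continuing to 13P)
  13P = O

ord(P) = 13


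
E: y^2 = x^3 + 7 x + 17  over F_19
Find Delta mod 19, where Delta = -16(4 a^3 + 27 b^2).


4 a^3 + 27 b^2 = 4*7^3 + 27*17^2 = 1372 + 7803 = 9175
Delta = -16 * (9175) = -146800
Delta mod 19 = 13

Delta = 13 (mod 19)


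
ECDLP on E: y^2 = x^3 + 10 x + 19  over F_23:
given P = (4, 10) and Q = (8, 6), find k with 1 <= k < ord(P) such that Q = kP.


Enumerate multiples of P until we hit Q = (8, 6):
  1P = (4, 10)
  2P = (8, 6)
Match found at i = 2.

k = 2


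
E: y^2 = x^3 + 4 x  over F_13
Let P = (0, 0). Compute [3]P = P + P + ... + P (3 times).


k = 3 = 11_2 (binary, LSB first: 11)
Double-and-add from P = (0, 0):
  bit 0 = 1: acc = O + (0, 0) = (0, 0)
  bit 1 = 1: acc = (0, 0) + O = (0, 0)

3P = (0, 0)


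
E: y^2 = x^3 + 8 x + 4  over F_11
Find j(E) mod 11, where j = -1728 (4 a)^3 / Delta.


Delta = -16(4 a^3 + 27 b^2) mod 11 = 8
-1728 * (4 a)^3 = -1728 * (4*8)^3 mod 11 = 1
j = 1 * 8^(-1) mod 11 = 7

j = 7 (mod 11)


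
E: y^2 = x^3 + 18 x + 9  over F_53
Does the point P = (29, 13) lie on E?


Check whether y^2 = x^3 + 18 x + 9 (mod 53) for (x, y) = (29, 13).
LHS: y^2 = 13^2 mod 53 = 10
RHS: x^3 + 18 x + 9 = 29^3 + 18*29 + 9 mod 53 = 10
LHS = RHS

Yes, on the curve


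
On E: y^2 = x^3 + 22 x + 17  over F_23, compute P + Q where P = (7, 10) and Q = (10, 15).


P != Q, so use the chord formula.
s = (y2 - y1) / (x2 - x1) = (5) / (3) mod 23 = 17
x3 = s^2 - x1 - x2 mod 23 = 17^2 - 7 - 10 = 19
y3 = s (x1 - x3) - y1 mod 23 = 17 * (7 - 19) - 10 = 16

P + Q = (19, 16)


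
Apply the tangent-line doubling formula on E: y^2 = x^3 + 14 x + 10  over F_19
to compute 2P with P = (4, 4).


Doubling: s = (3 x1^2 + a) / (2 y1)
s = (3*4^2 + 14) / (2*4) mod 19 = 3
x3 = s^2 - 2 x1 mod 19 = 3^2 - 2*4 = 1
y3 = s (x1 - x3) - y1 mod 19 = 3 * (4 - 1) - 4 = 5

2P = (1, 5)


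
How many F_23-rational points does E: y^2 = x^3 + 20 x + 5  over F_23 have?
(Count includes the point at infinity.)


For each x in F_23, count y with y^2 = x^3 + 20 x + 5 mod 23:
  x = 1: RHS = 3, y in [7, 16]  -> 2 point(s)
  x = 3: RHS = 0, y in [0]  -> 1 point(s)
  x = 5: RHS = 0, y in [0]  -> 1 point(s)
  x = 10: RHS = 9, y in [3, 20]  -> 2 point(s)
  x = 12: RHS = 18, y in [8, 15]  -> 2 point(s)
  x = 13: RHS = 1, y in [1, 22]  -> 2 point(s)
  x = 14: RHS = 16, y in [4, 19]  -> 2 point(s)
  x = 15: RHS = 0, y in [0]  -> 1 point(s)
  x = 21: RHS = 3, y in [7, 16]  -> 2 point(s)
Affine points: 15. Add the point at infinity: total = 16.

#E(F_23) = 16


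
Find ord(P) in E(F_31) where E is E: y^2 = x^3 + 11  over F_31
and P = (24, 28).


Compute successive multiples of P until we hit O:
  1P = (24, 28)
  2P = (2, 22)
  3P = (2, 9)
  4P = (24, 3)
  5P = O

ord(P) = 5


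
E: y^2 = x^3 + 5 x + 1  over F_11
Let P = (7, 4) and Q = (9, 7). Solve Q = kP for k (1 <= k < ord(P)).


Enumerate multiples of P until we hit Q = (9, 7):
  1P = (7, 4)
  2P = (6, 4)
  3P = (9, 7)
Match found at i = 3.

k = 3


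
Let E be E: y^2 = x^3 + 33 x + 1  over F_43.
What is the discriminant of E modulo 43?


4 a^3 + 27 b^2 = 4*33^3 + 27*1^2 = 143748 + 27 = 143775
Delta = -16 * (143775) = -2300400
Delta mod 43 = 14

Delta = 14 (mod 43)


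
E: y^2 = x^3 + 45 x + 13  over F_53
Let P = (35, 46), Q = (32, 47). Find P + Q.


P != Q, so use the chord formula.
s = (y2 - y1) / (x2 - x1) = (1) / (50) mod 53 = 35
x3 = s^2 - x1 - x2 mod 53 = 35^2 - 35 - 32 = 45
y3 = s (x1 - x3) - y1 mod 53 = 35 * (35 - 45) - 46 = 28

P + Q = (45, 28)


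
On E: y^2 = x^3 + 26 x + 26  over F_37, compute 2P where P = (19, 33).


Doubling: s = (3 x1^2 + a) / (2 y1)
s = (3*19^2 + 26) / (2*33) mod 37 = 14
x3 = s^2 - 2 x1 mod 37 = 14^2 - 2*19 = 10
y3 = s (x1 - x3) - y1 mod 37 = 14 * (19 - 10) - 33 = 19

2P = (10, 19)


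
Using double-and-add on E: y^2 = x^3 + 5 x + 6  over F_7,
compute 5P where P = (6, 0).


k = 5 = 101_2 (binary, LSB first: 101)
Double-and-add from P = (6, 0):
  bit 0 = 1: acc = O + (6, 0) = (6, 0)
  bit 1 = 0: acc unchanged = (6, 0)
  bit 2 = 1: acc = (6, 0) + O = (6, 0)

5P = (6, 0)


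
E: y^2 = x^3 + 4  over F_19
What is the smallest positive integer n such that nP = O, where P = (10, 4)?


Compute successive multiples of P until we hit O:
  1P = (10, 4)
  2P = (4, 12)
  3P = (11, 10)
  4P = (15, 4)
  5P = (13, 15)
  6P = (1, 10)
  7P = (0, 2)
  8P = (6, 12)
  ... (continuing to 21P)
  21P = O

ord(P) = 21


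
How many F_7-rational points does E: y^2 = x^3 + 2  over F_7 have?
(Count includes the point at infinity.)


For each x in F_7, count y with y^2 = x^3 + 0 x + 2 mod 7:
  x = 0: RHS = 2, y in [3, 4]  -> 2 point(s)
  x = 3: RHS = 1, y in [1, 6]  -> 2 point(s)
  x = 5: RHS = 1, y in [1, 6]  -> 2 point(s)
  x = 6: RHS = 1, y in [1, 6]  -> 2 point(s)
Affine points: 8. Add the point at infinity: total = 9.

#E(F_7) = 9


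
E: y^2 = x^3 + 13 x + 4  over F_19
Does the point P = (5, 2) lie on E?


Check whether y^2 = x^3 + 13 x + 4 (mod 19) for (x, y) = (5, 2).
LHS: y^2 = 2^2 mod 19 = 4
RHS: x^3 + 13 x + 4 = 5^3 + 13*5 + 4 mod 19 = 4
LHS = RHS

Yes, on the curve


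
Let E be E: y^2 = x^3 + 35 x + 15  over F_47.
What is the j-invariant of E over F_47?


Delta = -16(4 a^3 + 27 b^2) mod 47 = 44
-1728 * (4 a)^3 = -1728 * (4*35)^3 mod 47 = 36
j = 36 * 44^(-1) mod 47 = 35

j = 35 (mod 47)


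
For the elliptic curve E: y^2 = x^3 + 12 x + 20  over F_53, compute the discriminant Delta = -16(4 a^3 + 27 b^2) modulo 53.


4 a^3 + 27 b^2 = 4*12^3 + 27*20^2 = 6912 + 10800 = 17712
Delta = -16 * (17712) = -283392
Delta mod 53 = 52

Delta = 52 (mod 53)


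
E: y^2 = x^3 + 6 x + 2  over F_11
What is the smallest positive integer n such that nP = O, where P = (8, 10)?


Compute successive multiples of P until we hit O:
  1P = (8, 10)
  2P = (6, 1)
  3P = (9, 2)
  4P = (3, 5)
  5P = (1, 8)
  6P = (5, 5)
  7P = (2, 0)
  8P = (5, 6)
  ... (continuing to 14P)
  14P = O

ord(P) = 14


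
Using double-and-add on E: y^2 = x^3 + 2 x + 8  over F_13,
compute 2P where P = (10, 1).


k = 2 = 10_2 (binary, LSB first: 01)
Double-and-add from P = (10, 1):
  bit 0 = 0: acc unchanged = O
  bit 1 = 1: acc = O + (5, 0) = (5, 0)

2P = (5, 0)


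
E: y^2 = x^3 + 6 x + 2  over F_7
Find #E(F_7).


For each x in F_7, count y with y^2 = x^3 + 6 x + 2 mod 7:
  x = 0: RHS = 2, y in [3, 4]  -> 2 point(s)
  x = 1: RHS = 2, y in [3, 4]  -> 2 point(s)
  x = 2: RHS = 1, y in [1, 6]  -> 2 point(s)
  x = 6: RHS = 2, y in [3, 4]  -> 2 point(s)
Affine points: 8. Add the point at infinity: total = 9.

#E(F_7) = 9


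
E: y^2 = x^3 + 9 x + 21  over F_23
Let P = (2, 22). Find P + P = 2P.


Doubling: s = (3 x1^2 + a) / (2 y1)
s = (3*2^2 + 9) / (2*22) mod 23 = 1
x3 = s^2 - 2 x1 mod 23 = 1^2 - 2*2 = 20
y3 = s (x1 - x3) - y1 mod 23 = 1 * (2 - 20) - 22 = 6

2P = (20, 6)


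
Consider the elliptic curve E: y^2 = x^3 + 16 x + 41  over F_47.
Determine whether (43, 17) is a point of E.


Check whether y^2 = x^3 + 16 x + 41 (mod 47) for (x, y) = (43, 17).
LHS: y^2 = 17^2 mod 47 = 7
RHS: x^3 + 16 x + 41 = 43^3 + 16*43 + 41 mod 47 = 7
LHS = RHS

Yes, on the curve


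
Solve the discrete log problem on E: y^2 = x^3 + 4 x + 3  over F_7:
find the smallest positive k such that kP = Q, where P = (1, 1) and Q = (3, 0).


Enumerate multiples of P until we hit Q = (3, 0):
  1P = (1, 1)
  2P = (5, 6)
  3P = (3, 0)
Match found at i = 3.

k = 3


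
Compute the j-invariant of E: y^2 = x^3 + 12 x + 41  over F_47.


Delta = -16(4 a^3 + 27 b^2) mod 47 = 4
-1728 * (4 a)^3 = -1728 * (4*12)^3 mod 47 = 11
j = 11 * 4^(-1) mod 47 = 38

j = 38 (mod 47)


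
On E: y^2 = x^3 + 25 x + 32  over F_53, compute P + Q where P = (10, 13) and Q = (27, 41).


P != Q, so use the chord formula.
s = (y2 - y1) / (x2 - x1) = (28) / (17) mod 53 = 11
x3 = s^2 - x1 - x2 mod 53 = 11^2 - 10 - 27 = 31
y3 = s (x1 - x3) - y1 mod 53 = 11 * (10 - 31) - 13 = 21

P + Q = (31, 21)


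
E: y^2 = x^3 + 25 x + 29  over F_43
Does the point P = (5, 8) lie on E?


Check whether y^2 = x^3 + 25 x + 29 (mod 43) for (x, y) = (5, 8).
LHS: y^2 = 8^2 mod 43 = 21
RHS: x^3 + 25 x + 29 = 5^3 + 25*5 + 29 mod 43 = 21
LHS = RHS

Yes, on the curve


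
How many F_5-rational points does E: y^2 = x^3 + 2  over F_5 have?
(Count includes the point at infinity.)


For each x in F_5, count y with y^2 = x^3 + 0 x + 2 mod 5:
  x = 2: RHS = 0, y in [0]  -> 1 point(s)
  x = 3: RHS = 4, y in [2, 3]  -> 2 point(s)
  x = 4: RHS = 1, y in [1, 4]  -> 2 point(s)
Affine points: 5. Add the point at infinity: total = 6.

#E(F_5) = 6
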